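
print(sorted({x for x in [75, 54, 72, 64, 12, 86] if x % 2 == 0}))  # [12, 54, 64, 72, 86]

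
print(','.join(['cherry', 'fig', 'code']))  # cherry,fig,code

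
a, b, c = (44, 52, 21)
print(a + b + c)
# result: 117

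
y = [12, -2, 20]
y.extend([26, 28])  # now [12, -2, 20, 26, 28]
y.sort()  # [-2, 12, 20, 26, 28]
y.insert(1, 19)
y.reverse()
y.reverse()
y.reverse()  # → [28, 26, 20, 12, 19, -2]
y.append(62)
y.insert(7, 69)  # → [28, 26, 20, 12, 19, -2, 62, 69]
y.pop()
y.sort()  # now [-2, 12, 19, 20, 26, 28, 62]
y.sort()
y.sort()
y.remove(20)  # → [-2, 12, 19, 26, 28, 62]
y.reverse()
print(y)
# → [62, 28, 26, 19, 12, -2]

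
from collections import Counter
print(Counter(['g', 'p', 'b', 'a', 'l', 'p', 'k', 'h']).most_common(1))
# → [('p', 2)]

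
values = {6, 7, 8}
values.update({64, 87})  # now {6, 7, 8, 64, 87}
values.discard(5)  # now {6, 7, 8, 64, 87}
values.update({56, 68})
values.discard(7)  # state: {6, 8, 56, 64, 68, 87}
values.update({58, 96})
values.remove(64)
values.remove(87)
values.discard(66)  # {6, 8, 56, 58, 68, 96}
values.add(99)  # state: {6, 8, 56, 58, 68, 96, 99}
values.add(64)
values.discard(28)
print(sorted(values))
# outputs [6, 8, 56, 58, 64, 68, 96, 99]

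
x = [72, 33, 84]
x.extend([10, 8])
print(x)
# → [72, 33, 84, 10, 8]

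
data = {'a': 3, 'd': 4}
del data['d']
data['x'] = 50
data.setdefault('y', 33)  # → 33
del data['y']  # {'a': 3, 'x': 50}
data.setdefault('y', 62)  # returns 62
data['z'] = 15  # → {'a': 3, 'x': 50, 'y': 62, 'z': 15}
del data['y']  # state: {'a': 3, 'x': 50, 'z': 15}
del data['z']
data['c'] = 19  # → {'a': 3, 'x': 50, 'c': 19}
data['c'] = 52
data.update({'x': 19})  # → {'a': 3, 'x': 19, 'c': 52}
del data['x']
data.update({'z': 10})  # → {'a': 3, 'c': 52, 'z': 10}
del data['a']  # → {'c': 52, 'z': 10}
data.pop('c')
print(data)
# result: {'z': 10}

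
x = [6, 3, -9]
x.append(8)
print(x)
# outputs [6, 3, -9, 8]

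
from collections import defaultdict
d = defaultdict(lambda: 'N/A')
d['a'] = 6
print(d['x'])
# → N/A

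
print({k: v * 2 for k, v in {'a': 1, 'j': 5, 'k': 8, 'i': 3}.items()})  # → {'a': 2, 'j': 10, 'k': 16, 'i': 6}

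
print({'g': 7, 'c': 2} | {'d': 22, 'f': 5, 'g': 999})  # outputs {'g': 999, 'c': 2, 'd': 22, 'f': 5}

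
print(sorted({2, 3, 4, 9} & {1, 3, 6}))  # [3]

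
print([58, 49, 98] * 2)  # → [58, 49, 98, 58, 49, 98]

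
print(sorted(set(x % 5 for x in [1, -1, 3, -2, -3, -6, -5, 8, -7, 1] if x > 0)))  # [1, 3]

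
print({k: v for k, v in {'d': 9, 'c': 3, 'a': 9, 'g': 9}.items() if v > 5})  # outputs {'d': 9, 'a': 9, 'g': 9}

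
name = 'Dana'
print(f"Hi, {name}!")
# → Hi, Dana!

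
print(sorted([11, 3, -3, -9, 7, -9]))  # [-9, -9, -3, 3, 7, 11]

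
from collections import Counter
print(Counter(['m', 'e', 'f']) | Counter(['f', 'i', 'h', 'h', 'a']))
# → Counter({'h': 2, 'm': 1, 'e': 1, 'f': 1, 'i': 1, 'a': 1})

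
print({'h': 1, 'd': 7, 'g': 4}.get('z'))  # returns None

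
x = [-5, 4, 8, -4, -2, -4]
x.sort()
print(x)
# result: [-5, -4, -4, -2, 4, 8]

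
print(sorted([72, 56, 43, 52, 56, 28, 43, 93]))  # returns [28, 43, 43, 52, 56, 56, 72, 93]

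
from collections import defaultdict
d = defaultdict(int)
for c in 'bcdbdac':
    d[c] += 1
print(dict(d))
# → {'b': 2, 'c': 2, 'd': 2, 'a': 1}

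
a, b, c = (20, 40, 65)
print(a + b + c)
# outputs 125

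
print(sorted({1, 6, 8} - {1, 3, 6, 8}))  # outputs []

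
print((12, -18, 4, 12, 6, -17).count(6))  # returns 1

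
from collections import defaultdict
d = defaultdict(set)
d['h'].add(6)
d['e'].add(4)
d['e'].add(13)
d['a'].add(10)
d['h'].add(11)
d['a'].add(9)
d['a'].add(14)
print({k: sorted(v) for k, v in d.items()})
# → {'h': [6, 11], 'e': [4, 13], 'a': [9, 10, 14]}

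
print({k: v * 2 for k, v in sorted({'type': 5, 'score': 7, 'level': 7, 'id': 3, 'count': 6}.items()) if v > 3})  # {'count': 12, 'level': 14, 'score': 14, 'type': 10}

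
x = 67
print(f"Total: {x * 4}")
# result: Total: 268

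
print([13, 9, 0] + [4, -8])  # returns [13, 9, 0, 4, -8]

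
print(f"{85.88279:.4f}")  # 85.8828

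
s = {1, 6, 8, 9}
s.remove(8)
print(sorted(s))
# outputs [1, 6, 9]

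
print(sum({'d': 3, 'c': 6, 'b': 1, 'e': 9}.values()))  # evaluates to 19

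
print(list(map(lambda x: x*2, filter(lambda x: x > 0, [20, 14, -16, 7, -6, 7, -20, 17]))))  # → [40, 28, 14, 14, 34]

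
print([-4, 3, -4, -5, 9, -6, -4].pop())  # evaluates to -4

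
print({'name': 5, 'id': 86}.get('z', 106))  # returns 106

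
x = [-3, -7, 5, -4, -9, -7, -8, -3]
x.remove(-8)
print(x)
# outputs [-3, -7, 5, -4, -9, -7, -3]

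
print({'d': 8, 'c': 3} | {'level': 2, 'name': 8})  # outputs {'d': 8, 'c': 3, 'level': 2, 'name': 8}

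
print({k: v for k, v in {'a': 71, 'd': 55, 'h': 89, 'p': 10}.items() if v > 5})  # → {'a': 71, 'd': 55, 'h': 89, 'p': 10}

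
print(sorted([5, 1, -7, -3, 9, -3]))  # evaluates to [-7, -3, -3, 1, 5, 9]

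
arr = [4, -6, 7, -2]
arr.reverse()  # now [-2, 7, -6, 4]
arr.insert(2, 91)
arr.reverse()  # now [4, -6, 91, 7, -2]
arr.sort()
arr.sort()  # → [-6, -2, 4, 7, 91]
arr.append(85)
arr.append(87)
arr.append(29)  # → [-6, -2, 4, 7, 91, 85, 87, 29]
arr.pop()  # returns 29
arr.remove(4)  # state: [-6, -2, 7, 91, 85, 87]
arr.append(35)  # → [-6, -2, 7, 91, 85, 87, 35]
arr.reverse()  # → [35, 87, 85, 91, 7, -2, -6]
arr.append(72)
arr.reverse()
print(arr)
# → [72, -6, -2, 7, 91, 85, 87, 35]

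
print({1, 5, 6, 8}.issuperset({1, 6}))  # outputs True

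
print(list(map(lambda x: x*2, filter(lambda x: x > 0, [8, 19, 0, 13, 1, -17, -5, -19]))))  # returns [16, 38, 26, 2]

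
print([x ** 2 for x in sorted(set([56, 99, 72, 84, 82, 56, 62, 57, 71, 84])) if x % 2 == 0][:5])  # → [3136, 3844, 5184, 6724, 7056]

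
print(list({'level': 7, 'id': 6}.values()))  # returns [7, 6]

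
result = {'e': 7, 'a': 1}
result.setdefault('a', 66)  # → 1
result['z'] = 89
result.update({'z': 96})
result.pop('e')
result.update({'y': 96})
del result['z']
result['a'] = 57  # {'a': 57, 'y': 96}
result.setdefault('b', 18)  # 18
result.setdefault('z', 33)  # 33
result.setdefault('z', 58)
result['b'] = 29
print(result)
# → {'a': 57, 'y': 96, 'b': 29, 'z': 33}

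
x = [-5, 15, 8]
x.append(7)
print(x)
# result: [-5, 15, 8, 7]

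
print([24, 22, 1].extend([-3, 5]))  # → None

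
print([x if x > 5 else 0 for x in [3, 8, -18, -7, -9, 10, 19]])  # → [0, 8, 0, 0, 0, 10, 19]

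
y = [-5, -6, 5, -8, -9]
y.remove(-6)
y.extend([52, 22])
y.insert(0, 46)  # [46, -5, 5, -8, -9, 52, 22]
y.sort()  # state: [-9, -8, -5, 5, 22, 46, 52]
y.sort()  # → [-9, -8, -5, 5, 22, 46, 52]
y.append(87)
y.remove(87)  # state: [-9, -8, -5, 5, 22, 46, 52]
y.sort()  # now [-9, -8, -5, 5, 22, 46, 52]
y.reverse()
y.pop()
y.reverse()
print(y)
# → [-8, -5, 5, 22, 46, 52]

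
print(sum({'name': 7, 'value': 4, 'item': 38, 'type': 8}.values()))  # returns 57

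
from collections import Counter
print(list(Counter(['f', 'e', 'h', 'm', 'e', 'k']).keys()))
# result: ['f', 'e', 'h', 'm', 'k']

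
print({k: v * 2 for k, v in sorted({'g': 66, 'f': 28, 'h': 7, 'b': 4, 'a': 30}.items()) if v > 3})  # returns {'a': 60, 'b': 8, 'f': 56, 'g': 132, 'h': 14}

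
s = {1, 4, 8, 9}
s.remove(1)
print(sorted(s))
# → [4, 8, 9]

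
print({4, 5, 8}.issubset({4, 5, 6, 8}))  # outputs True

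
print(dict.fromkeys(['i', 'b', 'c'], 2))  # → {'i': 2, 'b': 2, 'c': 2}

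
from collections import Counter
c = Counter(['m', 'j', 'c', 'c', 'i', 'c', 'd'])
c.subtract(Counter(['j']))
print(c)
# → Counter({'c': 3, 'm': 1, 'i': 1, 'd': 1, 'j': 0})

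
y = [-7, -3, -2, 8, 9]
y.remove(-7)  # [-3, -2, 8, 9]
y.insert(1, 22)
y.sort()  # [-3, -2, 8, 9, 22]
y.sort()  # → [-3, -2, 8, 9, 22]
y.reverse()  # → [22, 9, 8, -2, -3]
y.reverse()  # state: [-3, -2, 8, 9, 22]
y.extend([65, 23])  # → [-3, -2, 8, 9, 22, 65, 23]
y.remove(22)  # [-3, -2, 8, 9, 65, 23]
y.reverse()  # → [23, 65, 9, 8, -2, -3]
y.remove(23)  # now [65, 9, 8, -2, -3]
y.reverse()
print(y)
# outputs [-3, -2, 8, 9, 65]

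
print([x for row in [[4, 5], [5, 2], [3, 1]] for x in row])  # [4, 5, 5, 2, 3, 1]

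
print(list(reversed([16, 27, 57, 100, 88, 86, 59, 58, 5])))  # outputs [5, 58, 59, 86, 88, 100, 57, 27, 16]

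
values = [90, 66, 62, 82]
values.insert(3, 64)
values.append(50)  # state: [90, 66, 62, 64, 82, 50]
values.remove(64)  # [90, 66, 62, 82, 50]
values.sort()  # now [50, 62, 66, 82, 90]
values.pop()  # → 90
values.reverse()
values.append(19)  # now [82, 66, 62, 50, 19]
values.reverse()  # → [19, 50, 62, 66, 82]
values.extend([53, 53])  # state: [19, 50, 62, 66, 82, 53, 53]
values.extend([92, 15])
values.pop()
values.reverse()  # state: [92, 53, 53, 82, 66, 62, 50, 19]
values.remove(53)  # [92, 53, 82, 66, 62, 50, 19]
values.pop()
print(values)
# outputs [92, 53, 82, 66, 62, 50]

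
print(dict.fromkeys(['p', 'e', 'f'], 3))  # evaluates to {'p': 3, 'e': 3, 'f': 3}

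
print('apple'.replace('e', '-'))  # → appl-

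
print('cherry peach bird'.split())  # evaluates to ['cherry', 'peach', 'bird']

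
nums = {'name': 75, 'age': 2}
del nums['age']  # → {'name': 75}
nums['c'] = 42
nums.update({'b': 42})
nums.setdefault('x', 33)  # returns 33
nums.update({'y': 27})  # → {'name': 75, 'c': 42, 'b': 42, 'x': 33, 'y': 27}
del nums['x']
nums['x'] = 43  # {'name': 75, 'c': 42, 'b': 42, 'y': 27, 'x': 43}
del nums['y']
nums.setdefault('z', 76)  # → 76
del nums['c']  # {'name': 75, 'b': 42, 'x': 43, 'z': 76}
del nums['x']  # {'name': 75, 'b': 42, 'z': 76}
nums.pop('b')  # 42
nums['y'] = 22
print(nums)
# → {'name': 75, 'z': 76, 'y': 22}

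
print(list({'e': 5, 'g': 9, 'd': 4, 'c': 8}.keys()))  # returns ['e', 'g', 'd', 'c']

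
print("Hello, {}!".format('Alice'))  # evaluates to Hello, Alice!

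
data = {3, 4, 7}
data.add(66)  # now {3, 4, 7, 66}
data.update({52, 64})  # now {3, 4, 7, 52, 64, 66}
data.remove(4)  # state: {3, 7, 52, 64, 66}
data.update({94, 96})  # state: {3, 7, 52, 64, 66, 94, 96}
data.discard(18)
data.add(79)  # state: {3, 7, 52, 64, 66, 79, 94, 96}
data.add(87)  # {3, 7, 52, 64, 66, 79, 87, 94, 96}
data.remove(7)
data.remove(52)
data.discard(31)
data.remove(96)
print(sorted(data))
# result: [3, 64, 66, 79, 87, 94]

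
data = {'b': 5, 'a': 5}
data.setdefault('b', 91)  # 5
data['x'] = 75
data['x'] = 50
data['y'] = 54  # {'b': 5, 'a': 5, 'x': 50, 'y': 54}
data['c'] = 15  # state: {'b': 5, 'a': 5, 'x': 50, 'y': 54, 'c': 15}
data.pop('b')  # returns 5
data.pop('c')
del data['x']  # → {'a': 5, 'y': 54}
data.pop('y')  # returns 54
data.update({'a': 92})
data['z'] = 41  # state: {'a': 92, 'z': 41}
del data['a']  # {'z': 41}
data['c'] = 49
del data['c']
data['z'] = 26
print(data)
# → {'z': 26}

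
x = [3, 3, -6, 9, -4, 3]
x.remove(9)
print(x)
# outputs [3, 3, -6, -4, 3]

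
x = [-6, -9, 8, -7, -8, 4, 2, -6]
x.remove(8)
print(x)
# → [-6, -9, -7, -8, 4, 2, -6]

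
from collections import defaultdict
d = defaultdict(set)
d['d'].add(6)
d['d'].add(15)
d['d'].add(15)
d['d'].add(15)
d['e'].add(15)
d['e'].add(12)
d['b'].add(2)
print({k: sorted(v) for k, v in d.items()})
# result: {'d': [6, 15], 'e': [12, 15], 'b': [2]}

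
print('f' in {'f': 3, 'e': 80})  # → True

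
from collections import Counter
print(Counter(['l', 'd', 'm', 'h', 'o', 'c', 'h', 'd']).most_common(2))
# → [('d', 2), ('h', 2)]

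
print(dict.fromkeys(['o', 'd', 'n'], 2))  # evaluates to {'o': 2, 'd': 2, 'n': 2}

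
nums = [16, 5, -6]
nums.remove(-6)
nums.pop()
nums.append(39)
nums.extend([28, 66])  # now [16, 39, 28, 66]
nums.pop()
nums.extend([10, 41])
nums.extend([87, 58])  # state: [16, 39, 28, 10, 41, 87, 58]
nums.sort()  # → [10, 16, 28, 39, 41, 58, 87]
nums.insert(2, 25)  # [10, 16, 25, 28, 39, 41, 58, 87]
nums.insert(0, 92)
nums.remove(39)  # [92, 10, 16, 25, 28, 41, 58, 87]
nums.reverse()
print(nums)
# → [87, 58, 41, 28, 25, 16, 10, 92]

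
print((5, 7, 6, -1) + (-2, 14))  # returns (5, 7, 6, -1, -2, 14)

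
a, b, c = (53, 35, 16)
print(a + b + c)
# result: 104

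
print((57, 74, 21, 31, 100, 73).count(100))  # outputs 1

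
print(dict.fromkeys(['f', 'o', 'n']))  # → {'f': None, 'o': None, 'n': None}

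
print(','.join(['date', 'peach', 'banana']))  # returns date,peach,banana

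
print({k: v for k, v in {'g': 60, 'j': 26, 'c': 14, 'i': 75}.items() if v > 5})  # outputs {'g': 60, 'j': 26, 'c': 14, 'i': 75}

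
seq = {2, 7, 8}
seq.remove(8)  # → {2, 7}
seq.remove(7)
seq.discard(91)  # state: {2}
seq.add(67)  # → {2, 67}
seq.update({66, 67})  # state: {2, 66, 67}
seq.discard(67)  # {2, 66}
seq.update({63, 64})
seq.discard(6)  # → {2, 63, 64, 66}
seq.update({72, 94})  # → {2, 63, 64, 66, 72, 94}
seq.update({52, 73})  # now {2, 52, 63, 64, 66, 72, 73, 94}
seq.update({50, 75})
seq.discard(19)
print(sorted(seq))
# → [2, 50, 52, 63, 64, 66, 72, 73, 75, 94]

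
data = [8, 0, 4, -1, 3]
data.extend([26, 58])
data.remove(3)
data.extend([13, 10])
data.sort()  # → [-1, 0, 4, 8, 10, 13, 26, 58]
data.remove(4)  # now [-1, 0, 8, 10, 13, 26, 58]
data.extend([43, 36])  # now [-1, 0, 8, 10, 13, 26, 58, 43, 36]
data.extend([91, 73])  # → [-1, 0, 8, 10, 13, 26, 58, 43, 36, 91, 73]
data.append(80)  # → [-1, 0, 8, 10, 13, 26, 58, 43, 36, 91, 73, 80]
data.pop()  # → 80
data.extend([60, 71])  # [-1, 0, 8, 10, 13, 26, 58, 43, 36, 91, 73, 60, 71]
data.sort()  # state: [-1, 0, 8, 10, 13, 26, 36, 43, 58, 60, 71, 73, 91]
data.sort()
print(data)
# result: [-1, 0, 8, 10, 13, 26, 36, 43, 58, 60, 71, 73, 91]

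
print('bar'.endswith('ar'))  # True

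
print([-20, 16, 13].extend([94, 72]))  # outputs None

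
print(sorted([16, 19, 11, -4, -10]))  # [-10, -4, 11, 16, 19]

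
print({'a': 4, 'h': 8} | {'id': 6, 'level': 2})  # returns {'a': 4, 'h': 8, 'id': 6, 'level': 2}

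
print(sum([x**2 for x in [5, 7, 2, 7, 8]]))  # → 191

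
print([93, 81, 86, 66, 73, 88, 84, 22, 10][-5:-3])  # [73, 88]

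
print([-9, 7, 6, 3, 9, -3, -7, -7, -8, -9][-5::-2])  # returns [-3, 3, 7]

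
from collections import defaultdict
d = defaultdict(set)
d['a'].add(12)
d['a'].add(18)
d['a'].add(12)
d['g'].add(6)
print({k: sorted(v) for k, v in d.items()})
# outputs {'a': [12, 18], 'g': [6]}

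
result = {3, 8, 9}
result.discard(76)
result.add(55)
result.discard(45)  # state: {3, 8, 9, 55}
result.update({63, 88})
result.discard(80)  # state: {3, 8, 9, 55, 63, 88}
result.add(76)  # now {3, 8, 9, 55, 63, 76, 88}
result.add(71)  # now {3, 8, 9, 55, 63, 71, 76, 88}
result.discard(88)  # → {3, 8, 9, 55, 63, 71, 76}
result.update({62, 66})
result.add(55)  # {3, 8, 9, 55, 62, 63, 66, 71, 76}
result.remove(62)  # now {3, 8, 9, 55, 63, 66, 71, 76}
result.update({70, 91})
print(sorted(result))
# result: [3, 8, 9, 55, 63, 66, 70, 71, 76, 91]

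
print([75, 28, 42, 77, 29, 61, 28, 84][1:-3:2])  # [28, 77]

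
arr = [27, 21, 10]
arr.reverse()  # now [10, 21, 27]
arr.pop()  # 27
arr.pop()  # 21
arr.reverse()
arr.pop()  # 10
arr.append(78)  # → [78]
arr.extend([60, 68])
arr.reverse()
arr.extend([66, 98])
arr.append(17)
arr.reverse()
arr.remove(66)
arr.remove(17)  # [98, 78, 60, 68]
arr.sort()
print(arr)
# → [60, 68, 78, 98]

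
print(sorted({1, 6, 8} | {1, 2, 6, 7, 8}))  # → [1, 2, 6, 7, 8]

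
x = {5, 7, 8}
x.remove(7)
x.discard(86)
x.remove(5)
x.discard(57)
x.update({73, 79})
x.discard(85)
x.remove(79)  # {8, 73}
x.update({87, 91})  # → {8, 73, 87, 91}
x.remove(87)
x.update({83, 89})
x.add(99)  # {8, 73, 83, 89, 91, 99}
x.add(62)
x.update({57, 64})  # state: {8, 57, 62, 64, 73, 83, 89, 91, 99}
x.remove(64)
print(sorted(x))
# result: [8, 57, 62, 73, 83, 89, 91, 99]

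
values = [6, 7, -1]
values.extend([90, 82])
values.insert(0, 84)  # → [84, 6, 7, -1, 90, 82]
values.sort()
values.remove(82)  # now [-1, 6, 7, 84, 90]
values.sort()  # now [-1, 6, 7, 84, 90]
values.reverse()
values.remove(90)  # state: [84, 7, 6, -1]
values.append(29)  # [84, 7, 6, -1, 29]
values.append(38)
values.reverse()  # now [38, 29, -1, 6, 7, 84]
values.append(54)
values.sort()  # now [-1, 6, 7, 29, 38, 54, 84]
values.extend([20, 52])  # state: [-1, 6, 7, 29, 38, 54, 84, 20, 52]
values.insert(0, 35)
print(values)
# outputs [35, -1, 6, 7, 29, 38, 54, 84, 20, 52]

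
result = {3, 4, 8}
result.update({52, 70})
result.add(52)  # {3, 4, 8, 52, 70}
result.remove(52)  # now {3, 4, 8, 70}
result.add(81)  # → {3, 4, 8, 70, 81}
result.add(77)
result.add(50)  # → {3, 4, 8, 50, 70, 77, 81}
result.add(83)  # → {3, 4, 8, 50, 70, 77, 81, 83}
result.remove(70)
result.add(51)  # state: {3, 4, 8, 50, 51, 77, 81, 83}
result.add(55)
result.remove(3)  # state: {4, 8, 50, 51, 55, 77, 81, 83}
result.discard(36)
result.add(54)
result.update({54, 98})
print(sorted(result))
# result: [4, 8, 50, 51, 54, 55, 77, 81, 83, 98]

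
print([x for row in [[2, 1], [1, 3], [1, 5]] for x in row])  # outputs [2, 1, 1, 3, 1, 5]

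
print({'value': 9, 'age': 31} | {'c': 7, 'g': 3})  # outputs {'value': 9, 'age': 31, 'c': 7, 'g': 3}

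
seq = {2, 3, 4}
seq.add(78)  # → {2, 3, 4, 78}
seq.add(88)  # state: {2, 3, 4, 78, 88}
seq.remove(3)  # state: {2, 4, 78, 88}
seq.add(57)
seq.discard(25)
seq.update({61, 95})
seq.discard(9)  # {2, 4, 57, 61, 78, 88, 95}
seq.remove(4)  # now {2, 57, 61, 78, 88, 95}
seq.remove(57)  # {2, 61, 78, 88, 95}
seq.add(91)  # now {2, 61, 78, 88, 91, 95}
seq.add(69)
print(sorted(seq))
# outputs [2, 61, 69, 78, 88, 91, 95]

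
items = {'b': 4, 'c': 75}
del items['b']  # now {'c': 75}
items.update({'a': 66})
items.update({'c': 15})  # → {'c': 15, 'a': 66}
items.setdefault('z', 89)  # 89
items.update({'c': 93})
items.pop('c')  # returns 93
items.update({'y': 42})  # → {'a': 66, 'z': 89, 'y': 42}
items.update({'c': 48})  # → {'a': 66, 'z': 89, 'y': 42, 'c': 48}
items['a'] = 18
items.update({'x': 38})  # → {'a': 18, 'z': 89, 'y': 42, 'c': 48, 'x': 38}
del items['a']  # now {'z': 89, 'y': 42, 'c': 48, 'x': 38}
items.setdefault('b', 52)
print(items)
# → {'z': 89, 'y': 42, 'c': 48, 'x': 38, 'b': 52}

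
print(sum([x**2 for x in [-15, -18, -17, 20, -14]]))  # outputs 1434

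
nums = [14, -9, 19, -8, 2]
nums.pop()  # 2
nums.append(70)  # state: [14, -9, 19, -8, 70]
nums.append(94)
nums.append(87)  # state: [14, -9, 19, -8, 70, 94, 87]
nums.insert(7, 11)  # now [14, -9, 19, -8, 70, 94, 87, 11]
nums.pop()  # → 11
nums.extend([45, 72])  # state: [14, -9, 19, -8, 70, 94, 87, 45, 72]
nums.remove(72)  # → [14, -9, 19, -8, 70, 94, 87, 45]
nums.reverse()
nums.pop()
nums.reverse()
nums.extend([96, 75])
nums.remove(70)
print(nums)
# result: [-9, 19, -8, 94, 87, 45, 96, 75]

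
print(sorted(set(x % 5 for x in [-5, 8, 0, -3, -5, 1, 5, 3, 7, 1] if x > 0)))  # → [0, 1, 2, 3]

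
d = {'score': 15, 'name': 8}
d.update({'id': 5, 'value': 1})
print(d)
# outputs {'score': 15, 'name': 8, 'id': 5, 'value': 1}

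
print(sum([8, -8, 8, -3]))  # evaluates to 5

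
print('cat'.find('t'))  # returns 2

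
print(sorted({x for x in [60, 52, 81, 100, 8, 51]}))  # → [8, 51, 52, 60, 81, 100]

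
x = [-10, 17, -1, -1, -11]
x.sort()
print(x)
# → [-11, -10, -1, -1, 17]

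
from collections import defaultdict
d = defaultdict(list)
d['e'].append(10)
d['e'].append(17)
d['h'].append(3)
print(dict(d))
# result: {'e': [10, 17], 'h': [3]}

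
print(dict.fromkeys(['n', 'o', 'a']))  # {'n': None, 'o': None, 'a': None}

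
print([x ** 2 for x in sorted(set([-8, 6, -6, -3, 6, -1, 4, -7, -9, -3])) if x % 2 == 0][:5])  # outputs [64, 36, 16, 36]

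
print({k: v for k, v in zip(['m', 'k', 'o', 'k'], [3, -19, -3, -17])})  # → {'m': 3, 'k': -17, 'o': -3}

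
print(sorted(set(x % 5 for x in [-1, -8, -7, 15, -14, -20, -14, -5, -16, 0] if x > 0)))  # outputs [0]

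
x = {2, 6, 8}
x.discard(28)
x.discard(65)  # {2, 6, 8}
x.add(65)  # {2, 6, 8, 65}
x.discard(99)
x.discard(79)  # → {2, 6, 8, 65}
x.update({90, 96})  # {2, 6, 8, 65, 90, 96}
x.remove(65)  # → {2, 6, 8, 90, 96}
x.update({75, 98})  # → {2, 6, 8, 75, 90, 96, 98}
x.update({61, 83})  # {2, 6, 8, 61, 75, 83, 90, 96, 98}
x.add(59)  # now {2, 6, 8, 59, 61, 75, 83, 90, 96, 98}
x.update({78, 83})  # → {2, 6, 8, 59, 61, 75, 78, 83, 90, 96, 98}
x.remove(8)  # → {2, 6, 59, 61, 75, 78, 83, 90, 96, 98}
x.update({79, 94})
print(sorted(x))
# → [2, 6, 59, 61, 75, 78, 79, 83, 90, 94, 96, 98]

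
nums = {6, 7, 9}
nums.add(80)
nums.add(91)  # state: {6, 7, 9, 80, 91}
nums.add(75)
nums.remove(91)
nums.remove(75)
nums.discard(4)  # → {6, 7, 9, 80}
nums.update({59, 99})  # {6, 7, 9, 59, 80, 99}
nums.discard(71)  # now {6, 7, 9, 59, 80, 99}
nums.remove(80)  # {6, 7, 9, 59, 99}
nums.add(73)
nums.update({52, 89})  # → {6, 7, 9, 52, 59, 73, 89, 99}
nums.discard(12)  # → {6, 7, 9, 52, 59, 73, 89, 99}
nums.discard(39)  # {6, 7, 9, 52, 59, 73, 89, 99}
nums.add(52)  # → {6, 7, 9, 52, 59, 73, 89, 99}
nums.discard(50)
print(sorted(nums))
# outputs [6, 7, 9, 52, 59, 73, 89, 99]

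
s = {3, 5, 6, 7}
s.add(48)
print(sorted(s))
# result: [3, 5, 6, 7, 48]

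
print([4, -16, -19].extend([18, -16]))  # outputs None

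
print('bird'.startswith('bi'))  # True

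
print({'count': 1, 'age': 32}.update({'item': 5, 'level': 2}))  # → None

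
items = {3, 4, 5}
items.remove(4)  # {3, 5}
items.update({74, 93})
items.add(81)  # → {3, 5, 74, 81, 93}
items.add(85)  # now {3, 5, 74, 81, 85, 93}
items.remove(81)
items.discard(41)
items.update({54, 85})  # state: {3, 5, 54, 74, 85, 93}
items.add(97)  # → {3, 5, 54, 74, 85, 93, 97}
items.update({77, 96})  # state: {3, 5, 54, 74, 77, 85, 93, 96, 97}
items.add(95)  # {3, 5, 54, 74, 77, 85, 93, 95, 96, 97}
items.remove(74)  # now {3, 5, 54, 77, 85, 93, 95, 96, 97}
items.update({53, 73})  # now {3, 5, 53, 54, 73, 77, 85, 93, 95, 96, 97}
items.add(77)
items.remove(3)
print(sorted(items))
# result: [5, 53, 54, 73, 77, 85, 93, 95, 96, 97]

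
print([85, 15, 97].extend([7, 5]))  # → None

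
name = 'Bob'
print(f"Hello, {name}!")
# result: Hello, Bob!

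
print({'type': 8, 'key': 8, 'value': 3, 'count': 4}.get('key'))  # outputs 8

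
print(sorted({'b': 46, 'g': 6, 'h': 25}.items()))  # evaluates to [('b', 46), ('g', 6), ('h', 25)]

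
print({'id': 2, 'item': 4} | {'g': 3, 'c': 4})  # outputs {'id': 2, 'item': 4, 'g': 3, 'c': 4}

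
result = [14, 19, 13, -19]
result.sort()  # [-19, 13, 14, 19]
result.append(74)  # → [-19, 13, 14, 19, 74]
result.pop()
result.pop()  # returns 19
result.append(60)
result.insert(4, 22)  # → [-19, 13, 14, 60, 22]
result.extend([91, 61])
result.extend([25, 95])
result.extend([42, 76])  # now [-19, 13, 14, 60, 22, 91, 61, 25, 95, 42, 76]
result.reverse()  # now [76, 42, 95, 25, 61, 91, 22, 60, 14, 13, -19]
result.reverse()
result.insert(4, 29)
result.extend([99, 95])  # [-19, 13, 14, 60, 29, 22, 91, 61, 25, 95, 42, 76, 99, 95]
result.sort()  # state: [-19, 13, 14, 22, 25, 29, 42, 60, 61, 76, 91, 95, 95, 99]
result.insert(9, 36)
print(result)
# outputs [-19, 13, 14, 22, 25, 29, 42, 60, 61, 36, 76, 91, 95, 95, 99]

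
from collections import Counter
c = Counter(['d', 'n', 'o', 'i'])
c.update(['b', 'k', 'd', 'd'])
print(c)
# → Counter({'d': 3, 'n': 1, 'o': 1, 'i': 1, 'b': 1, 'k': 1})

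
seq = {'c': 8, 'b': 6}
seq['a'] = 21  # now {'c': 8, 'b': 6, 'a': 21}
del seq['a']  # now {'c': 8, 'b': 6}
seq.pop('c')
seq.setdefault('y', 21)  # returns 21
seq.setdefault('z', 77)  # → 77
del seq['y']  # {'b': 6, 'z': 77}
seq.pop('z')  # 77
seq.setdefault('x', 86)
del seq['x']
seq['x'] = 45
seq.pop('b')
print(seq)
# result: {'x': 45}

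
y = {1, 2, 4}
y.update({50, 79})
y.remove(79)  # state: {1, 2, 4, 50}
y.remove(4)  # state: {1, 2, 50}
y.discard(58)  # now {1, 2, 50}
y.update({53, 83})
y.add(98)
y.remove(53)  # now {1, 2, 50, 83, 98}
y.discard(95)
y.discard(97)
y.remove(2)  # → {1, 50, 83, 98}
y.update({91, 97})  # {1, 50, 83, 91, 97, 98}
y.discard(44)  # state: {1, 50, 83, 91, 97, 98}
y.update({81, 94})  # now {1, 50, 81, 83, 91, 94, 97, 98}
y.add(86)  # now {1, 50, 81, 83, 86, 91, 94, 97, 98}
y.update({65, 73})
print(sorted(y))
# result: [1, 50, 65, 73, 81, 83, 86, 91, 94, 97, 98]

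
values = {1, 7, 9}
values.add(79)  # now {1, 7, 9, 79}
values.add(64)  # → {1, 7, 9, 64, 79}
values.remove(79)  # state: {1, 7, 9, 64}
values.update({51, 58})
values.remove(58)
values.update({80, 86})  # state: {1, 7, 9, 51, 64, 80, 86}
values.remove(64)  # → {1, 7, 9, 51, 80, 86}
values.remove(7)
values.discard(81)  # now {1, 9, 51, 80, 86}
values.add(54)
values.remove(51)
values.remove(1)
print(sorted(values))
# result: [9, 54, 80, 86]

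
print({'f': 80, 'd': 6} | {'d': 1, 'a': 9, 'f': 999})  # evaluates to {'f': 999, 'd': 1, 'a': 9}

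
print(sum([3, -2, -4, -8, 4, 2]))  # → -5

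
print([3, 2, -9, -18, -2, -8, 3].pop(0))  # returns 3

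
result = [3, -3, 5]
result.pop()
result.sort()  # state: [-3, 3]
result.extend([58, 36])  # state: [-3, 3, 58, 36]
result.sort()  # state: [-3, 3, 36, 58]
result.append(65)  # [-3, 3, 36, 58, 65]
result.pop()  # 65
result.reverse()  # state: [58, 36, 3, -3]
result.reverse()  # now [-3, 3, 36, 58]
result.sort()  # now [-3, 3, 36, 58]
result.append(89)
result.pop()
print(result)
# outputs [-3, 3, 36, 58]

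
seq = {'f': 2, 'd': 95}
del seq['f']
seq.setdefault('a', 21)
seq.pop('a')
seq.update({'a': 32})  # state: {'d': 95, 'a': 32}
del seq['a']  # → {'d': 95}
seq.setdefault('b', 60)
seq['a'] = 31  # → {'d': 95, 'b': 60, 'a': 31}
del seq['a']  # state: {'d': 95, 'b': 60}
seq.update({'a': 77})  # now {'d': 95, 'b': 60, 'a': 77}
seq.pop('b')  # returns 60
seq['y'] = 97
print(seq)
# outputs {'d': 95, 'a': 77, 'y': 97}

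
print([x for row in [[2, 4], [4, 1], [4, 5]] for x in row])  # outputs [2, 4, 4, 1, 4, 5]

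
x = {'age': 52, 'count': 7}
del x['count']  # {'age': 52}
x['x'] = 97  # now {'age': 52, 'x': 97}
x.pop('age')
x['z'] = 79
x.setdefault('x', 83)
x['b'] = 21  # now {'x': 97, 'z': 79, 'b': 21}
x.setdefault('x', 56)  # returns 97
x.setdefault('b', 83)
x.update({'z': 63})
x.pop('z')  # 63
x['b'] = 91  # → {'x': 97, 'b': 91}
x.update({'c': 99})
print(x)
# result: {'x': 97, 'b': 91, 'c': 99}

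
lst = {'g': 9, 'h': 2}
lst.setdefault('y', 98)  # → 98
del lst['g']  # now {'h': 2, 'y': 98}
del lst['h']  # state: {'y': 98}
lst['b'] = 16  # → {'y': 98, 'b': 16}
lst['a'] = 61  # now {'y': 98, 'b': 16, 'a': 61}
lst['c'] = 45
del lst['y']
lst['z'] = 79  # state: {'b': 16, 'a': 61, 'c': 45, 'z': 79}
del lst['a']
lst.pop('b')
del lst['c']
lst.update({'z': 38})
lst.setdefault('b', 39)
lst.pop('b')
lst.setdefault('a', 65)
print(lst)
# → {'z': 38, 'a': 65}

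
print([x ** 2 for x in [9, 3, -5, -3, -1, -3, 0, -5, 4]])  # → [81, 9, 25, 9, 1, 9, 0, 25, 16]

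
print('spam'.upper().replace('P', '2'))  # S2AM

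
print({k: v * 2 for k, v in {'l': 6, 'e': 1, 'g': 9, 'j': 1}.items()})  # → {'l': 12, 'e': 2, 'g': 18, 'j': 2}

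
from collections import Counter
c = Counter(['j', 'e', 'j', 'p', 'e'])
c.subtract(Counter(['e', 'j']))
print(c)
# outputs Counter({'j': 1, 'e': 1, 'p': 1})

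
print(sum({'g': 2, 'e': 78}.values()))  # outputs 80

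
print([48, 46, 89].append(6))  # None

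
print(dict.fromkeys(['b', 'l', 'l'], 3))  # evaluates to {'b': 3, 'l': 3}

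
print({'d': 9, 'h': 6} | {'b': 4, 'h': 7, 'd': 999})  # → {'d': 999, 'h': 7, 'b': 4}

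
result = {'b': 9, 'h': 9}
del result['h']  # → {'b': 9}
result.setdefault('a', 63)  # 63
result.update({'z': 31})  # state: {'b': 9, 'a': 63, 'z': 31}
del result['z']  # {'b': 9, 'a': 63}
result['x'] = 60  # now {'b': 9, 'a': 63, 'x': 60}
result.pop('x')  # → 60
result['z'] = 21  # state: {'b': 9, 'a': 63, 'z': 21}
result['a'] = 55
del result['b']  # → {'a': 55, 'z': 21}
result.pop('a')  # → 55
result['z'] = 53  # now {'z': 53}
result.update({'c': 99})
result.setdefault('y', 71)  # 71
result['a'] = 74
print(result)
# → {'z': 53, 'c': 99, 'y': 71, 'a': 74}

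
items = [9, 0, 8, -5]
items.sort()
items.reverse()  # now [9, 8, 0, -5]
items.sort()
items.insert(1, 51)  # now [-5, 51, 0, 8, 9]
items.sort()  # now [-5, 0, 8, 9, 51]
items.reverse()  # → [51, 9, 8, 0, -5]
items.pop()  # -5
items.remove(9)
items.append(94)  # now [51, 8, 0, 94]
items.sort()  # [0, 8, 51, 94]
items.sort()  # [0, 8, 51, 94]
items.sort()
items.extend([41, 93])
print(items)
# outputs [0, 8, 51, 94, 41, 93]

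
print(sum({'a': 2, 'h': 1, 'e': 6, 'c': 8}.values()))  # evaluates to 17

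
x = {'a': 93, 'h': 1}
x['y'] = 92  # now {'a': 93, 'h': 1, 'y': 92}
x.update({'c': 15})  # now {'a': 93, 'h': 1, 'y': 92, 'c': 15}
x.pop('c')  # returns 15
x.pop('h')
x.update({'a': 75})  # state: {'a': 75, 'y': 92}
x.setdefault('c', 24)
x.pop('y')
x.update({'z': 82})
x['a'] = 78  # {'a': 78, 'c': 24, 'z': 82}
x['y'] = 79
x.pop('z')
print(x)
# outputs {'a': 78, 'c': 24, 'y': 79}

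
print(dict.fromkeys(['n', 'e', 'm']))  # {'n': None, 'e': None, 'm': None}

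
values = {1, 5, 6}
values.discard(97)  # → {1, 5, 6}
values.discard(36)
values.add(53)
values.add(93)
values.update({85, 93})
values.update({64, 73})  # {1, 5, 6, 53, 64, 73, 85, 93}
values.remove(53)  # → {1, 5, 6, 64, 73, 85, 93}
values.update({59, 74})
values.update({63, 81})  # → {1, 5, 6, 59, 63, 64, 73, 74, 81, 85, 93}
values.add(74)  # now {1, 5, 6, 59, 63, 64, 73, 74, 81, 85, 93}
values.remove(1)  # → {5, 6, 59, 63, 64, 73, 74, 81, 85, 93}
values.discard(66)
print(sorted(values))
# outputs [5, 6, 59, 63, 64, 73, 74, 81, 85, 93]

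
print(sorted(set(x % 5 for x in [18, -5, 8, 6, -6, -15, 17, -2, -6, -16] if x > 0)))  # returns [1, 2, 3]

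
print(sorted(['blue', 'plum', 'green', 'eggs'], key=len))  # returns ['blue', 'plum', 'eggs', 'green']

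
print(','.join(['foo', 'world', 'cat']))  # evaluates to foo,world,cat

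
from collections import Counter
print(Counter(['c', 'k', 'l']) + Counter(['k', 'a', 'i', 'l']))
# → Counter({'k': 2, 'l': 2, 'c': 1, 'a': 1, 'i': 1})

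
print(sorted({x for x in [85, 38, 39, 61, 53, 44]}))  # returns [38, 39, 44, 53, 61, 85]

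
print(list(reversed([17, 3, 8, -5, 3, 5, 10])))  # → [10, 5, 3, -5, 8, 3, 17]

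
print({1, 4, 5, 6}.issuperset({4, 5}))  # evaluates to True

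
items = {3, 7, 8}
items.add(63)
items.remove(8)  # {3, 7, 63}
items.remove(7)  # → {3, 63}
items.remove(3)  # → {63}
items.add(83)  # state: {63, 83}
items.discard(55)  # {63, 83}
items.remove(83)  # {63}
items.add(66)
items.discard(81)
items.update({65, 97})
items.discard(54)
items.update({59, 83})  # {59, 63, 65, 66, 83, 97}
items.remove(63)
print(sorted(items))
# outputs [59, 65, 66, 83, 97]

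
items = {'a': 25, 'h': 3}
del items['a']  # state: {'h': 3}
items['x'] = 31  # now {'h': 3, 'x': 31}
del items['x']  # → {'h': 3}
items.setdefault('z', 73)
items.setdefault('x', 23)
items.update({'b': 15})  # {'h': 3, 'z': 73, 'x': 23, 'b': 15}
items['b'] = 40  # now {'h': 3, 'z': 73, 'x': 23, 'b': 40}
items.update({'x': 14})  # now {'h': 3, 'z': 73, 'x': 14, 'b': 40}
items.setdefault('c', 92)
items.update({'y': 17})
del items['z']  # {'h': 3, 'x': 14, 'b': 40, 'c': 92, 'y': 17}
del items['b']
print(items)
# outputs {'h': 3, 'x': 14, 'c': 92, 'y': 17}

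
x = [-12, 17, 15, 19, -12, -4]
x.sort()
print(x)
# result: [-12, -12, -4, 15, 17, 19]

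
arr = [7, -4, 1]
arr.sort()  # [-4, 1, 7]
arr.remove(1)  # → [-4, 7]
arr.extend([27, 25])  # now [-4, 7, 27, 25]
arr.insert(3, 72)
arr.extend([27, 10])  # [-4, 7, 27, 72, 25, 27, 10]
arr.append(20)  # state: [-4, 7, 27, 72, 25, 27, 10, 20]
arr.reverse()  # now [20, 10, 27, 25, 72, 27, 7, -4]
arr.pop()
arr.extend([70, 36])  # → [20, 10, 27, 25, 72, 27, 7, 70, 36]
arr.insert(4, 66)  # [20, 10, 27, 25, 66, 72, 27, 7, 70, 36]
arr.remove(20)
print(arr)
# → [10, 27, 25, 66, 72, 27, 7, 70, 36]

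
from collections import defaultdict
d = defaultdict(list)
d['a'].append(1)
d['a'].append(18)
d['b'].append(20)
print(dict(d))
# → {'a': [1, 18], 'b': [20]}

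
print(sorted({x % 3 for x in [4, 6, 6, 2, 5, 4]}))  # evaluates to [0, 1, 2]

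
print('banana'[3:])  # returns ana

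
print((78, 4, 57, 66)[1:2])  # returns (4,)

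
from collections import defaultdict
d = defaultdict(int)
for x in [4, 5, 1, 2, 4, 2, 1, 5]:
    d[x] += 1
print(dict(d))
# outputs {4: 2, 5: 2, 1: 2, 2: 2}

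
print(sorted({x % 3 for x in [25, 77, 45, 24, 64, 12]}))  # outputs [0, 1, 2]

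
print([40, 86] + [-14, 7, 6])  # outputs [40, 86, -14, 7, 6]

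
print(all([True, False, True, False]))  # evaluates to False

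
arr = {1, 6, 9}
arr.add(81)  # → {1, 6, 9, 81}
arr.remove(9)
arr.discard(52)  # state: {1, 6, 81}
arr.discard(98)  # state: {1, 6, 81}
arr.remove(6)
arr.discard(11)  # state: {1, 81}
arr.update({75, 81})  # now {1, 75, 81}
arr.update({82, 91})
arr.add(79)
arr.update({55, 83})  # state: {1, 55, 75, 79, 81, 82, 83, 91}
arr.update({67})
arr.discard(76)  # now {1, 55, 67, 75, 79, 81, 82, 83, 91}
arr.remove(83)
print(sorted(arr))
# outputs [1, 55, 67, 75, 79, 81, 82, 91]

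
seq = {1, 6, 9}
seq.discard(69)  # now {1, 6, 9}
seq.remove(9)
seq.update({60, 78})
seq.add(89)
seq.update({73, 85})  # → {1, 6, 60, 73, 78, 85, 89}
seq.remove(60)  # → {1, 6, 73, 78, 85, 89}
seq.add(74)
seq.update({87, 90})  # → {1, 6, 73, 74, 78, 85, 87, 89, 90}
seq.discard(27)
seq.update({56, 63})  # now {1, 6, 56, 63, 73, 74, 78, 85, 87, 89, 90}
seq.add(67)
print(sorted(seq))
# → [1, 6, 56, 63, 67, 73, 74, 78, 85, 87, 89, 90]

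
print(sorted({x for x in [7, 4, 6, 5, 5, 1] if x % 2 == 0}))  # [4, 6]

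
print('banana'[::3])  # ba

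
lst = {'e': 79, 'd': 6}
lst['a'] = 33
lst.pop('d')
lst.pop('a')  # 33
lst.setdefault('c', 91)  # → 91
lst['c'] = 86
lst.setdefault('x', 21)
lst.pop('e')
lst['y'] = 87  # {'c': 86, 'x': 21, 'y': 87}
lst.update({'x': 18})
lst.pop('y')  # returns 87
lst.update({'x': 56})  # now {'c': 86, 'x': 56}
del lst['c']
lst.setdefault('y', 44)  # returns 44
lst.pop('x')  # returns 56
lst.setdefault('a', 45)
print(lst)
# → {'y': 44, 'a': 45}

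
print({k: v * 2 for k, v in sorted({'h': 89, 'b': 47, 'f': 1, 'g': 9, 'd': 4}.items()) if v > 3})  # {'b': 94, 'd': 8, 'g': 18, 'h': 178}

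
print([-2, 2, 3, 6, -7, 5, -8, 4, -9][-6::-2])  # [6, 2]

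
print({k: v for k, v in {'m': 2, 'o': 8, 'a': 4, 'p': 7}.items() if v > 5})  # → {'o': 8, 'p': 7}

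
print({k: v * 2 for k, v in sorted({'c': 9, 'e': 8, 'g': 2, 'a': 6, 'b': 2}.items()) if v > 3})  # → {'a': 12, 'c': 18, 'e': 16}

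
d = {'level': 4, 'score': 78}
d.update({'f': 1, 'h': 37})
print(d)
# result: {'level': 4, 'score': 78, 'f': 1, 'h': 37}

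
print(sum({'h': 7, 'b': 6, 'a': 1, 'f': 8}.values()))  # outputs 22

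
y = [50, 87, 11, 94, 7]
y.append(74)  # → [50, 87, 11, 94, 7, 74]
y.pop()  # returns 74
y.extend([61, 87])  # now [50, 87, 11, 94, 7, 61, 87]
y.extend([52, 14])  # [50, 87, 11, 94, 7, 61, 87, 52, 14]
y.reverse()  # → [14, 52, 87, 61, 7, 94, 11, 87, 50]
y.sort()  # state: [7, 11, 14, 50, 52, 61, 87, 87, 94]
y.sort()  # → [7, 11, 14, 50, 52, 61, 87, 87, 94]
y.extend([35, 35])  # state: [7, 11, 14, 50, 52, 61, 87, 87, 94, 35, 35]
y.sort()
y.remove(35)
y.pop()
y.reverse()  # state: [87, 87, 61, 52, 50, 35, 14, 11, 7]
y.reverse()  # [7, 11, 14, 35, 50, 52, 61, 87, 87]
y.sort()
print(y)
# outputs [7, 11, 14, 35, 50, 52, 61, 87, 87]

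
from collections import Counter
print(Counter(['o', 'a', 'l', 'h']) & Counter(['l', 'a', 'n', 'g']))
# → Counter({'a': 1, 'l': 1})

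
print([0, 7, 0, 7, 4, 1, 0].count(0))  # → 3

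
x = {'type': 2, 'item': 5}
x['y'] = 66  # {'type': 2, 'item': 5, 'y': 66}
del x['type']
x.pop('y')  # 66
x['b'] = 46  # {'item': 5, 'b': 46}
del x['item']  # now {'b': 46}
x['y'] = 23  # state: {'b': 46, 'y': 23}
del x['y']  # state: {'b': 46}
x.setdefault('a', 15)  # 15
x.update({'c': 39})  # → {'b': 46, 'a': 15, 'c': 39}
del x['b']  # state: {'a': 15, 'c': 39}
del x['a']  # {'c': 39}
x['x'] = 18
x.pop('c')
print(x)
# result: {'x': 18}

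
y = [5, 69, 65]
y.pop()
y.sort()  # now [5, 69]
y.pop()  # 69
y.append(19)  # [5, 19]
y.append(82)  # [5, 19, 82]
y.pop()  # 82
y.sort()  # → [5, 19]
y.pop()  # 19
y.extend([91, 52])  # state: [5, 91, 52]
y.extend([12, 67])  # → [5, 91, 52, 12, 67]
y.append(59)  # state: [5, 91, 52, 12, 67, 59]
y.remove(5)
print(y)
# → [91, 52, 12, 67, 59]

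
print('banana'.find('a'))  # 1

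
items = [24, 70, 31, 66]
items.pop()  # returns 66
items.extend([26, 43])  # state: [24, 70, 31, 26, 43]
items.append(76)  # [24, 70, 31, 26, 43, 76]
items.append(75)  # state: [24, 70, 31, 26, 43, 76, 75]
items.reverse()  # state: [75, 76, 43, 26, 31, 70, 24]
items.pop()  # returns 24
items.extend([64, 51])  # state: [75, 76, 43, 26, 31, 70, 64, 51]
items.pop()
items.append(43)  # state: [75, 76, 43, 26, 31, 70, 64, 43]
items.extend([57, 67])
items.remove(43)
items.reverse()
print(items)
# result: [67, 57, 43, 64, 70, 31, 26, 76, 75]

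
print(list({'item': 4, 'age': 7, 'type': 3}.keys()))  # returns ['item', 'age', 'type']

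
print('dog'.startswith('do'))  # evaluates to True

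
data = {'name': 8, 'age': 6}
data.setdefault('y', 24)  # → 24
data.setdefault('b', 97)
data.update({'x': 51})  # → {'name': 8, 'age': 6, 'y': 24, 'b': 97, 'x': 51}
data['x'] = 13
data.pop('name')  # 8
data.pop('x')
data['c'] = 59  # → {'age': 6, 'y': 24, 'b': 97, 'c': 59}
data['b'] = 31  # {'age': 6, 'y': 24, 'b': 31, 'c': 59}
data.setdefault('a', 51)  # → 51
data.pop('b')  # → 31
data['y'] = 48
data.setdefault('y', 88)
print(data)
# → {'age': 6, 'y': 48, 'c': 59, 'a': 51}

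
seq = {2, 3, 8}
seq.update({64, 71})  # {2, 3, 8, 64, 71}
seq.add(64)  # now {2, 3, 8, 64, 71}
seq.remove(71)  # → {2, 3, 8, 64}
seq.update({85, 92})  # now {2, 3, 8, 64, 85, 92}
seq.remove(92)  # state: {2, 3, 8, 64, 85}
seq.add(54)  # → {2, 3, 8, 54, 64, 85}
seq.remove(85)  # {2, 3, 8, 54, 64}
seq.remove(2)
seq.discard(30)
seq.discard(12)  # {3, 8, 54, 64}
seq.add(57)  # {3, 8, 54, 57, 64}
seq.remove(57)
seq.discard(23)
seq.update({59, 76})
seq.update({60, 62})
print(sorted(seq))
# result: [3, 8, 54, 59, 60, 62, 64, 76]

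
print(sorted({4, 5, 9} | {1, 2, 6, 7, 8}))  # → [1, 2, 4, 5, 6, 7, 8, 9]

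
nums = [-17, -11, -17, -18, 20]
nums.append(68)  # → [-17, -11, -17, -18, 20, 68]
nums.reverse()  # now [68, 20, -18, -17, -11, -17]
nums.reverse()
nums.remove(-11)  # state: [-17, -17, -18, 20, 68]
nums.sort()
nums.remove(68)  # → [-18, -17, -17, 20]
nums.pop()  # 20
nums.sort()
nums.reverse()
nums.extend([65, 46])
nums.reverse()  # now [46, 65, -18, -17, -17]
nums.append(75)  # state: [46, 65, -18, -17, -17, 75]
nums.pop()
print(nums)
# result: [46, 65, -18, -17, -17]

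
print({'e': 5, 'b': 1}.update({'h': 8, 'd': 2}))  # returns None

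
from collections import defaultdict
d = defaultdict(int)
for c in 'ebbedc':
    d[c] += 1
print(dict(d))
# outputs {'e': 2, 'b': 2, 'd': 1, 'c': 1}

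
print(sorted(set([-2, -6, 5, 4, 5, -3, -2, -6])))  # [-6, -3, -2, 4, 5]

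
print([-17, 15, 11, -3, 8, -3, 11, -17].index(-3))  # 3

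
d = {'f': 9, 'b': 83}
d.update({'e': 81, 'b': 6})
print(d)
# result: {'f': 9, 'b': 6, 'e': 81}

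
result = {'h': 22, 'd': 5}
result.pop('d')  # 5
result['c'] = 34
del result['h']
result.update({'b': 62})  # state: {'c': 34, 'b': 62}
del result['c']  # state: {'b': 62}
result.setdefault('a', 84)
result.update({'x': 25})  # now {'b': 62, 'a': 84, 'x': 25}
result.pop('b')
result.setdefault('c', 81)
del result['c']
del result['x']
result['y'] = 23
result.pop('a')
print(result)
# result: {'y': 23}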